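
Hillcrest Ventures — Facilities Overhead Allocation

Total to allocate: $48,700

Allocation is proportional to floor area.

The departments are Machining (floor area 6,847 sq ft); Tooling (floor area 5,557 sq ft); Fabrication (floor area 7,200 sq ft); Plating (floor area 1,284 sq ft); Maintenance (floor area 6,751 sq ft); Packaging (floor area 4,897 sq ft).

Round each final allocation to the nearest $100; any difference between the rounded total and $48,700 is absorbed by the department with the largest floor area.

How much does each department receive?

Sum of floor area: 32,536.
Pro-rata amounts: Machining 6,847/32,536 × $48,700 = 10,248.61; Tooling 5,557/32,536 × $48,700 = 8,317.74; Fabrication 7,200/32,536 × $48,700 = 10,776.99; Plating 1,284/32,536 × $48,700 = 1,921.90; Maintenance 6,751/32,536 × $48,700 = 10,104.92; Packaging 4,897/32,536 × $48,700 = 7,329.85.
At nearest $100: Machining $10,200; Tooling $8,300; Fabrication $10,800; Plating $1,900; Maintenance $10,100; Packaging $7,300. Sum = $48,600.
Difference $48,700 − $48,600 = +$100 applied to largest floor area (Fabrication): Fabrication becomes $10,900.

Machining: $10,200 · Tooling: $8,300 · Fabrication: $10,900 · Plating: $1,900 · Maintenance: $10,100 · Packaging: $7,300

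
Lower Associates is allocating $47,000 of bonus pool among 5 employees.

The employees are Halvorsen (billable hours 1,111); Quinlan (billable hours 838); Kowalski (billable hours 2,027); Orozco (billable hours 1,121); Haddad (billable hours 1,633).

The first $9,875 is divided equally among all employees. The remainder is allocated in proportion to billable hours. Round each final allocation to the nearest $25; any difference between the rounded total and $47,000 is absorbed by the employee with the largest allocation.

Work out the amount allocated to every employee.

Halvorsen: $8,100 | Quinlan: $6,600 | Kowalski: $13,175 | Orozco: $8,150 | Haddad: $10,975

$9,875 shared equally gives $1,975 per employee.
Remainder $37,125 by billable hours (total 6,730): Halvorsen 6,128.66 → $6,125; Quinlan 4,622.70 → $4,625; Kowalski 11,181.63 → $11,175; Orozco 6,183.82 → $6,175; Haddad 9,008.19 → $9,000.
Rounding difference +$25 on remainder applied to Kowalski.
Totals: Halvorsen $1,975 + $6,125 = $8,100; Quinlan $1,975 + $4,625 = $6,600; Kowalski $1,975 + $11,200 = $13,175; Orozco $1,975 + $6,175 = $8,150; Haddad $1,975 + $9,000 = $10,975.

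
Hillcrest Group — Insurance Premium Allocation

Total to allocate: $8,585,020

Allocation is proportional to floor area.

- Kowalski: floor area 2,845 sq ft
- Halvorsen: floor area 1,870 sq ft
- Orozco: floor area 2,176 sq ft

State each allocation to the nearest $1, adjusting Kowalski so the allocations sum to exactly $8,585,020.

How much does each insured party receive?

Total floor area = 6,891.
Raw shares: Kowalski 2,845/6,891 × $8,585,020 = 3,544,388.61; Halvorsen 1,870/6,891 × $8,585,020 = 2,329,703.58; Orozco 2,176/6,891 × $8,585,020 = 2,710,927.81.
After rounding ($1): Kowalski $3,544,389; Halvorsen $2,329,704; Orozco $2,710,928. Sum = $8,585,021.
Difference $8,585,020 − $8,585,021 = −$1 applied to Kowalski: Kowalski becomes $3,544,388.

Kowalski: $3,544,388 | Halvorsen: $2,329,704 | Orozco: $2,710,928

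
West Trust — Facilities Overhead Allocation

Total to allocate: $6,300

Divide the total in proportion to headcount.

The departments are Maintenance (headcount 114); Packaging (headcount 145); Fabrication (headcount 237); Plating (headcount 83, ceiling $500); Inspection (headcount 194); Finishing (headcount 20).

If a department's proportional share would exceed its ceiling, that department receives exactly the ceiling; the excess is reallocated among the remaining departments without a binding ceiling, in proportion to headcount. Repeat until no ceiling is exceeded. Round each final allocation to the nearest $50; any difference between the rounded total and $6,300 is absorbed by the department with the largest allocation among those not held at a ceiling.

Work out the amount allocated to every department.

Maintenance: $950; Packaging: $1,200; Fabrication: $1,900; Plating: $500; Inspection: $1,600; Finishing: $150

Combined headcount = 793.
Unconstrained shares: Maintenance 905.67; Packaging 1,151.95; Fabrication 1,882.85; Plating 659.39; Inspection 1,541.24; Finishing 158.89.
Held at cap: Plating ($500); balance $5,800 reallocated over remaining headcount 710.
Redistributed shares: Maintenance 931.27 → $950; Packaging 1,184.51 → $1,200; Fabrication 1,936.06 → $1,950; Inspection 1,584.79 → $1,600; Finishing 163.38 → $150.
Rounding difference −$50 applied to Fabrication → $1,900.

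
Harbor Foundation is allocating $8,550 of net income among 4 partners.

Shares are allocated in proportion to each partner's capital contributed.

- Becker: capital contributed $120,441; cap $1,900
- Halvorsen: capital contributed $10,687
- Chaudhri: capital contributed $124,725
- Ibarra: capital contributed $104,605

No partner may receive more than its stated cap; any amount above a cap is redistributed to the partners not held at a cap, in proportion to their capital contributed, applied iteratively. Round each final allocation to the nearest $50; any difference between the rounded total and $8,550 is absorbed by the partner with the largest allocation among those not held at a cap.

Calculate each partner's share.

Becker: $1,900; Halvorsen: $300; Chaudhri: $3,450; Ibarra: $2,900

Sum of capital contributed: 360,458.
Unconstrained shares: Becker 2,856.84; Halvorsen 253.49; Chaudhri 2,958.45; Ibarra 2,481.21.
Cap binds for Becker ($1,900); remaining pool $6,650 reallocated over remaining capital contributed 240,017.
Shares after redistribution: Halvorsen 296.10 → $300; Chaudhri 3,455.68 → $3,450; Ibarra 2,898.22 → $2,900.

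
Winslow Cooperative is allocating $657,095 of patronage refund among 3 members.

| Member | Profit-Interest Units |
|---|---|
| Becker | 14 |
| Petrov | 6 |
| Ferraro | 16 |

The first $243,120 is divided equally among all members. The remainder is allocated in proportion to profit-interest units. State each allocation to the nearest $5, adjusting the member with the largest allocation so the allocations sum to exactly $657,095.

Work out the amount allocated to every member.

First tranche $243,120 split equally: $81,040 each.
Remainder $413,975 by profit-interest units (total 36): Becker 160,990.28 → $160,990; Petrov 68,995.83 → $68,995; Ferraro 183,988.89 → $183,990.
Totals: Becker $81,040 + $160,990 = $242,030; Petrov $81,040 + $68,995 = $150,035; Ferraro $81,040 + $183,990 = $265,030.

Becker: $242,030 · Petrov: $150,035 · Ferraro: $265,030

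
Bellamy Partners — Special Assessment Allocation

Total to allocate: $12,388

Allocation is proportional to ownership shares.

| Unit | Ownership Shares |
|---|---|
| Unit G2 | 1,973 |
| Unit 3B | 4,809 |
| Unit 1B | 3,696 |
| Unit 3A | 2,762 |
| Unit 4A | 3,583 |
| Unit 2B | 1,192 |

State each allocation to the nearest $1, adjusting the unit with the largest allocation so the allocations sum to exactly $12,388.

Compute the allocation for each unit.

Unit G2: $1,357 · Unit 3B: $3,306 · Unit 1B: $2,542 · Unit 3A: $1,899 · Unit 4A: $2,464 · Unit 2B: $820

Total ownership shares = 18,015.
Unrounded shares: Unit G2 1,973/18,015 × $12,388 = 1,356.73; Unit 3B 4,809/18,015 × $12,388 = 3,306.90; Unit 1B 3,696/18,015 × $12,388 = 2,541.55; Unit 3A 2,762/18,015 × $12,388 = 1,899.29; Unit 4A 3,583/18,015 × $12,388 = 2,463.85; Unit 2B 1,192/18,015 × $12,388 = 819.68.
Rounded to nearest $1: Unit G2 $1,357; Unit 3B $3,307; Unit 1B $2,542; Unit 3A $1,899; Unit 4A $2,464; Unit 2B $820. Sum = $12,389.
Difference $12,388 − $12,389 = −$1 applied to largest allocation (Unit 3B): Unit 3B becomes $3,306.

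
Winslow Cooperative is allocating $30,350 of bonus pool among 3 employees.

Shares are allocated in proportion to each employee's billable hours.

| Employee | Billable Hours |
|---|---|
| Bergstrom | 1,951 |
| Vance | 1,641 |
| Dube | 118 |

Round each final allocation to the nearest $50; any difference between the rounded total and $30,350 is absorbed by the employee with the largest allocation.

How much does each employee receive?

Bergstrom: $16,000; Vance: $13,400; Dube: $950

Total billable hours = 3,710.
Unrounded shares: Bergstrom 1,951/3,710 × $30,350 = 15,960.34; Vance 1,641/3,710 × $30,350 = 13,424.35; Dube 118/3,710 × $30,350 = 965.31.
After rounding ($50): Bergstrom $15,950; Vance $13,400; Dube $950. Sum = $30,300.
Difference $30,350 − $30,300 = +$50 applied to largest allocation (Bergstrom): Bergstrom becomes $16,000.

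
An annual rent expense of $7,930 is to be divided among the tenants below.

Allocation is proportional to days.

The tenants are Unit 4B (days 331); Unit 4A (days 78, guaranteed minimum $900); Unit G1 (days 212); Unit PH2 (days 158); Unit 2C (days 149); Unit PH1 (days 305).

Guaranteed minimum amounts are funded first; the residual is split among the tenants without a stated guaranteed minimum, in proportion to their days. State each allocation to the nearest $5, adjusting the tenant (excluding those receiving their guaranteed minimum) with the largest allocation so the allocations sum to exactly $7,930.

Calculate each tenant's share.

Minimums first: Unit 4A $900. Remaining pool $7,030.
Remaining pool split over remaining days 1,155: Unit 4B 2,014.66 → $2,015; Unit G1 1,290.35 → $1,290; Unit PH2 961.68 → $960; Unit 2C 906.90 → $905; Unit PH1 1,856.41 → $1,855.
Rounding difference +$5 applied to Unit 4B → $2,020.

Unit 4B: $2,020; Unit 4A: $900; Unit G1: $1,290; Unit PH2: $960; Unit 2C: $905; Unit PH1: $1,855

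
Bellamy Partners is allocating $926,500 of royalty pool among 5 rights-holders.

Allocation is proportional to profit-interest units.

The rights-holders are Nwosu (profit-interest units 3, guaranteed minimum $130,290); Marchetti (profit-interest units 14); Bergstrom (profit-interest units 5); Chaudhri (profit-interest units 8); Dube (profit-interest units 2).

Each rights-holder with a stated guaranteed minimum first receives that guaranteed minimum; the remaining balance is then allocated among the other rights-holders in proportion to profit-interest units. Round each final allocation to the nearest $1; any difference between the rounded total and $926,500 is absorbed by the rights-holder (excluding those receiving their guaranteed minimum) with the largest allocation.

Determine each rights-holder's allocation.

Fund the minimums — Nwosu $130,290. Balance $796,210.
Balance split over remaining profit-interest units 29: Marchetti 384,377.24 → $384,377; Bergstrom 137,277.59 → $137,278; Chaudhri 219,644.14 → $219,644; Dube 54,911.03 → $54,911.

Nwosu: $130,290; Marchetti: $384,377; Bergstrom: $137,278; Chaudhri: $219,644; Dube: $54,911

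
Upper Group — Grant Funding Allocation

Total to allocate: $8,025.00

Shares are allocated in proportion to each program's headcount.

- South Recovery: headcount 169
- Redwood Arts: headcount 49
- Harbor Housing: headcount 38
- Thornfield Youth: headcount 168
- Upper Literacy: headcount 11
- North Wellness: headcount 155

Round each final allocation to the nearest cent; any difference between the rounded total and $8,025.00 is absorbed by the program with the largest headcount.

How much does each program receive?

Combined headcount = 169 + 49 + 38 + 168 + 11 + 155 = 590.
Raw shares: South Recovery 2,298.6864; Redwood Arts 666.4831; Harbor Housing 516.8644; Thornfield Youth 2,285.0847; Upper Literacy 149.6186; North Wellness 2,108.2627.
After rounding (cent): South Recovery $2,298.69; Redwood Arts $666.48; Harbor Housing $516.86; Thornfield Youth $2,285.08; Upper Literacy $149.62; North Wellness $2,108.26. Sum = $8,024.99.
Difference $8,025.00 − $8,024.99 = +$0.01 applied to largest headcount (South Recovery): South Recovery becomes $2,298.70.

South Recovery: $2,298.70 | Redwood Arts: $666.48 | Harbor Housing: $516.86 | Thornfield Youth: $2,285.08 | Upper Literacy: $149.62 | North Wellness: $2,108.26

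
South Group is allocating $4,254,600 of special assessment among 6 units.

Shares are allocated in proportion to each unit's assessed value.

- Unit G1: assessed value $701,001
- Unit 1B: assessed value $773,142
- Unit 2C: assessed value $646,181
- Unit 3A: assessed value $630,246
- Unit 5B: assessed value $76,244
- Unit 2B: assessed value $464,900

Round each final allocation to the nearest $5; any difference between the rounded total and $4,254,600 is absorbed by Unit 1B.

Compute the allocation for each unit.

Total assessed value = 3,291,714.
Raw shares: Unit G1 701,001/3,291,714 × $4,254,600 = 906,056.50; Unit 1B 773,142/3,291,714 × $4,254,600 = 999,300.05; Unit 2C 646,181/3,291,714 × $4,254,600 = 835,200.65; Unit 3A 630,246/3,291,714 × $4,254,600 = 814,604.38; Unit 5B 76,244/3,291,714 × $4,254,600 = 98,546.75; Unit 2B 464,900/3,291,714 × $4,254,600 = 600,891.68.
After rounding ($5): Unit G1 $906,055; Unit 1B $999,300; Unit 2C $835,200; Unit 3A $814,605; Unit 5B $98,545; Unit 2B $600,890. Sum = $4,254,595.
Difference $4,254,600 − $4,254,595 = +$5 applied to Unit 1B: Unit 1B becomes $999,305.

Unit G1: $906,055; Unit 1B: $999,305; Unit 2C: $835,200; Unit 3A: $814,605; Unit 5B: $98,545; Unit 2B: $600,890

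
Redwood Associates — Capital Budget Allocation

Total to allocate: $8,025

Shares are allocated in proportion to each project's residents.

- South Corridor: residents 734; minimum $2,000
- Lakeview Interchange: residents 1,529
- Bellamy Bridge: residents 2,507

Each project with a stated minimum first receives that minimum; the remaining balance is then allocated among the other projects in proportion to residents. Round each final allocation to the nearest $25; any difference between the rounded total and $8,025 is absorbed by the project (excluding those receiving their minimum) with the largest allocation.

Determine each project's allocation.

Guaranteed amounts: South Corridor $2,000. Remaining pool $6,025.
Remaining pool split over remaining residents 4,036: Lakeview Interchange 2,282.51 → $2,275; Bellamy Bridge 3,742.49 → $3,750.

South Corridor: $2,000 | Lakeview Interchange: $2,275 | Bellamy Bridge: $3,750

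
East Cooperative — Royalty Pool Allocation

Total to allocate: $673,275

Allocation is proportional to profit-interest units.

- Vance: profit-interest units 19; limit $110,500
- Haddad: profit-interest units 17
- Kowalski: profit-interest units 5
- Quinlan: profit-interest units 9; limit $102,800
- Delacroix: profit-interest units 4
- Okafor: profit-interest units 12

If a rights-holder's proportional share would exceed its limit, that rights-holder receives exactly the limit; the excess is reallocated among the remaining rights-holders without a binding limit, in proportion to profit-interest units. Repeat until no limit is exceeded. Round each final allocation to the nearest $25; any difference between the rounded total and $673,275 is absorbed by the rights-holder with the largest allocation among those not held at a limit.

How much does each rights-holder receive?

Combined profit-interest units = 66.
Unconstrained shares: Vance 193,821.59; Haddad 173,419.32; Kowalski 51,005.68; Quinlan 91,810.23; Delacroix 40,804.55; Okafor 122,413.64.
Held at cap: Vance ($110,500); residual $562,775 reallocated over remaining profit-interest units 47.
Held at cap: Quinlan ($102,800); residual $459,975 reallocated over remaining profit-interest units 38.
Shares after redistribution: Haddad 205,778.29 → $205,775; Kowalski 60,523.03 → $60,525; Delacroix 48,418.42 → $48,425; Okafor 145,255.26 → $145,250.

Vance: $110,500 | Haddad: $205,775 | Kowalski: $60,525 | Quinlan: $102,800 | Delacroix: $48,425 | Okafor: $145,250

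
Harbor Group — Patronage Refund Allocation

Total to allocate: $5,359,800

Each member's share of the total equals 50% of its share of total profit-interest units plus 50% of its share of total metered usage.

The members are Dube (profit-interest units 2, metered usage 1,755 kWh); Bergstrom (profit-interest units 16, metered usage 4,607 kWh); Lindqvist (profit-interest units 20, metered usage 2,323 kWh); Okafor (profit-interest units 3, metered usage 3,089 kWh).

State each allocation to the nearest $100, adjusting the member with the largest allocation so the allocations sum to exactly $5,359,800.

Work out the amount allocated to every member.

Profit-interest units total 41; metered usage total 11,774.
Combined weights (50% profit-interest units + 50% metered usage): Dube 0.0989; Bergstrom 0.3908; Lindqvist 0.3426; Okafor 0.1678.
Pro-rata amounts: Dube 530,185.34; Bergstrom 2,094,421.68; Lindqvist 1,836,010.24; Okafor 899,182.74.
At nearest $100: Dube $530,200; Bergstrom $2,094,400; Lindqvist $1,836,000; Okafor $899,200. Sum = $5,359,800.
Rounded total matches; no reconciliation needed.

Dube: $530,200; Bergstrom: $2,094,400; Lindqvist: $1,836,000; Okafor: $899,200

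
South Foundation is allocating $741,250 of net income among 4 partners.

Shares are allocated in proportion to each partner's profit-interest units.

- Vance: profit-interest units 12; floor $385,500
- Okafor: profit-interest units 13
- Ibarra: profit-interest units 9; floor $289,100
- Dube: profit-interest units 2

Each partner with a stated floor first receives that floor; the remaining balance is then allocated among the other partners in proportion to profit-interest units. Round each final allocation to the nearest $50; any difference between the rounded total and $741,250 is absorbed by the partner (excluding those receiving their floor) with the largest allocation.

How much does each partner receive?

Vance: $385,500 · Okafor: $57,750 · Ibarra: $289,100 · Dube: $8,900

Minimums first: Vance $385,500; Ibarra $289,100. Remaining pool $66,650.
Remaining pool split over remaining profit-interest units 15: Okafor 57,763.33 → $57,750; Dube 8,886.67 → $8,900.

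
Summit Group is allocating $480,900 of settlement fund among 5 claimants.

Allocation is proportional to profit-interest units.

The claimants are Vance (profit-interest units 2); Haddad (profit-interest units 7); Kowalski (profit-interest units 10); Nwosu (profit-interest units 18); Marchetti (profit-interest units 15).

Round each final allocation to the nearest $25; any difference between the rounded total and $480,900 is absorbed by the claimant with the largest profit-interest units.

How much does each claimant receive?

Sum of profit-interest units: 2 + 7 + 10 + 18 + 15 = 52.
Proportional shares: Vance 18,496.15; Haddad 64,736.54; Kowalski 92,480.77; Nwosu 166,465.38; Marchetti 138,721.15.
Rounded to nearest $25: Vance $18,500; Haddad $64,725; Kowalski $92,475; Nwosu $166,475; Marchetti $138,725. Sum = $480,900.
Sum already equals the total — no adjustment.

Vance: $18,500; Haddad: $64,725; Kowalski: $92,475; Nwosu: $166,475; Marchetti: $138,725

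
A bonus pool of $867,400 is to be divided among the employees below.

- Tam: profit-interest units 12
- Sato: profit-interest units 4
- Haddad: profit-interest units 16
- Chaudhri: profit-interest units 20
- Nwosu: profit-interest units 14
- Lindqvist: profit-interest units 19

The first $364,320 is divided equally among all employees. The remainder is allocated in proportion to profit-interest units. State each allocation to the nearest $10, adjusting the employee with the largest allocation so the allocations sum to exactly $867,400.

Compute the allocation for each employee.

$364,320 shared equally gives $60,720 per employee.
Remainder $503,080 by profit-interest units (total 85): Tam 71,023.06 → $71,020; Sato 23,674.35 → $23,670; Haddad 94,697.41 → $94,700; Chaudhri 118,371.76 → $118,370; Nwosu 82,860.24 → $82,860; Lindqvist 112,453.18 → $112,450.
Rounding difference +$10 on remainder applied to Chaudhri.
Totals: Tam $60,720 + $71,020 = $131,740; Sato $60,720 + $23,670 = $84,390; Haddad $60,720 + $94,700 = $155,420; Chaudhri $60,720 + $118,380 = $179,100; Nwosu $60,720 + $82,860 = $143,580; Lindqvist $60,720 + $112,450 = $173,170.

Tam: $131,740; Sato: $84,390; Haddad: $155,420; Chaudhri: $179,100; Nwosu: $143,580; Lindqvist: $173,170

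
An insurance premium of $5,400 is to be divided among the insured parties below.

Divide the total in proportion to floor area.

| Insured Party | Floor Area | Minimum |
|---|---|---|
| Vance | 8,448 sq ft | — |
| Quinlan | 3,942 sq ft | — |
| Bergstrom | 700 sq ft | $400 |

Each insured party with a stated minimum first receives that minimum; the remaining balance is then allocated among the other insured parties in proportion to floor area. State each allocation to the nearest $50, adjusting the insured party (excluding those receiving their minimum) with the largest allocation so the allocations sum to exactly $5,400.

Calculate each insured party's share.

Vance: $3,400 · Quinlan: $1,600 · Bergstrom: $400

Minimums first: Bergstrom $400. Remaining pool $5,000.
Remaining pool split over remaining floor area 12,390: Vance 3,409.20 → $3,400; Quinlan 1,590.80 → $1,600.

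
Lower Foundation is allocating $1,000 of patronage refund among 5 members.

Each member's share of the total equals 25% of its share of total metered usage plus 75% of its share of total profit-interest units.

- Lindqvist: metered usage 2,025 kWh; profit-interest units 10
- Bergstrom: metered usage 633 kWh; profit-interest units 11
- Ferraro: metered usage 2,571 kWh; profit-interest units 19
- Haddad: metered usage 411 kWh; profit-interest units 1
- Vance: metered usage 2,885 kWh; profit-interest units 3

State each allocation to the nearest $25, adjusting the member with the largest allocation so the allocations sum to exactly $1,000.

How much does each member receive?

Lindqvist: $225 | Bergstrom: $200 | Ferraro: $425 | Haddad: $25 | Vance: $125

Totals — metered usage 8,525, profit-interest units 44.
Blended shares (25% metered usage + 75% profit-interest units): Lindqvist 0.2298; Bergstrom 0.2061; Ferraro 0.3993; Haddad 0.0291; Vance 0.1357.
Proportional shares: Lindqvist 229.84; Bergstrom 206.06; Ferraro 399.26; Haddad 29.10; Vance 135.74.
At nearest $25: Lindqvist $225; Bergstrom $200; Ferraro $400; Haddad $25; Vance $125. Sum = $975.
Difference $1,000 − $975 = +$25 applied to largest allocation (Ferraro): Ferraro becomes $425.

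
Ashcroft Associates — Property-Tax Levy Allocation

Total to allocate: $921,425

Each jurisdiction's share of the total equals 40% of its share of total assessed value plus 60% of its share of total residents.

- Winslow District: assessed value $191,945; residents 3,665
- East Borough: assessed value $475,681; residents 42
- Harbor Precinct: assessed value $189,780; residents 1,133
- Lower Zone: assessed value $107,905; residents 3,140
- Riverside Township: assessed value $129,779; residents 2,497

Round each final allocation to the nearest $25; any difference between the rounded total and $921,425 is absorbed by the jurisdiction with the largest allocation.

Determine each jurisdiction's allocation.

Totals — assessed value 1,095,090, residents 10,477.
Blended shares (40% assessed value + 60% residents): Winslow District 0.2800; East Borough 0.1762; Harbor Precinct 0.1342; Lower Zone 0.2192; Riverside Township 0.1904.
Raw shares: Winslow District 257,998.50; East Borough 162,314.30; Harbor Precinct 123,660.13; Lower Zone 202,010.07; Riverside Township 175,442.00.
Rounded to nearest $25: Winslow District $258,000; East Borough $162,325; Harbor Precinct $123,650; Lower Zone $202,000; Riverside Township $175,450. Sum = $921,425.
No rounding difference to absorb.

Winslow District: $258,000 · East Borough: $162,325 · Harbor Precinct: $123,650 · Lower Zone: $202,000 · Riverside Township: $175,450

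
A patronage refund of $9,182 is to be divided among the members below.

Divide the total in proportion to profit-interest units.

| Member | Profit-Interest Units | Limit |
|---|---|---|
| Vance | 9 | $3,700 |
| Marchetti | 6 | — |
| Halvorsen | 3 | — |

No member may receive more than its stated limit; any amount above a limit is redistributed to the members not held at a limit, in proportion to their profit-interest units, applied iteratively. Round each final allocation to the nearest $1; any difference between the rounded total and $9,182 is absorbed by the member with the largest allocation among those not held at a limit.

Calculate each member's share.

Sum of profit-interest units: 18.
Unconstrained shares: Vance 4,591.00; Marchetti 3,060.67; Halvorsen 1,530.33.
Capped: Vance ($3,700); residual $5,482 reallocated over remaining profit-interest units 9.
Remaining shares: Marchetti 3,654.67 → $3,655; Halvorsen 1,827.33 → $1,827.

Vance: $3,700 | Marchetti: $3,655 | Halvorsen: $1,827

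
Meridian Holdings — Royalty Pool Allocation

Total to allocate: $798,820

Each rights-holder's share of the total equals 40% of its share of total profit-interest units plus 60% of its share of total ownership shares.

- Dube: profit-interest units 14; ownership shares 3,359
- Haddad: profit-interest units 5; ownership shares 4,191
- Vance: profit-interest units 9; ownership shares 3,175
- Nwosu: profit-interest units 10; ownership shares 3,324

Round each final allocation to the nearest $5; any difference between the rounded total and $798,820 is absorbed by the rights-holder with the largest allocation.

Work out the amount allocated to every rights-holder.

Dube: $232,320 | Haddad: $185,020 | Vance: $183,995 | Nwosu: $197,485

Totals — profit-interest units 38, ownership shares 14,049.
Blended shares (40% profit-interest units + 60% ownership shares): Dube 0.2908; Haddad 0.2316; Vance 0.2303; Nwosu 0.2472.
Proportional shares: Dube 232,315.61; Haddad 185,022.21; Vance 183,995.15; Nwosu 197,487.03.
After rounding ($5): Dube $232,315; Haddad $185,020; Vance $183,995; Nwosu $197,485. Sum = $798,815.
Difference $798,820 − $798,815 = +$5 applied to largest allocation (Dube): Dube becomes $232,320.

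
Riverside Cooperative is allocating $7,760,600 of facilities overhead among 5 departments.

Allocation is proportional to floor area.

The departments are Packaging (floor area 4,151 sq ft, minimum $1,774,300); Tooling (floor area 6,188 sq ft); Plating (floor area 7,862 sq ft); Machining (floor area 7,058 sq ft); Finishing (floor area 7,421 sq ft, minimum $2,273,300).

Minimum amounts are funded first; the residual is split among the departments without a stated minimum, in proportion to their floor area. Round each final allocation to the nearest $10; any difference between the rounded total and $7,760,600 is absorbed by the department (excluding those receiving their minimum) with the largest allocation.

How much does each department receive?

Minimums first: Packaging $1,774,300; Finishing $2,273,300. Balance $3,713,000.
Balance split over remaining floor area 21,108: Tooling 1,088,499.34 → $1,088,500; Plating 1,382,964.09 → $1,382,960; Machining 1,241,536.57 → $1,241,540.

Packaging: $1,774,300 | Tooling: $1,088,500 | Plating: $1,382,960 | Machining: $1,241,540 | Finishing: $2,273,300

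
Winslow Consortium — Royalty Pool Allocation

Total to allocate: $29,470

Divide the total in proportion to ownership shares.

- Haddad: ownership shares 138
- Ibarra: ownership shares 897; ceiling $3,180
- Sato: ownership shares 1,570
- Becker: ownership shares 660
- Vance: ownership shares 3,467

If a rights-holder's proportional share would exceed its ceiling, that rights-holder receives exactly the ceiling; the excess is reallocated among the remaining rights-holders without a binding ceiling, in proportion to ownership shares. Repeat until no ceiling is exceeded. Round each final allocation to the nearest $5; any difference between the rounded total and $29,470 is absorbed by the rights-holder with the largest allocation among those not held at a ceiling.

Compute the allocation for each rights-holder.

Sum of ownership shares: 6,732.
Pro-rata shares before constraints: Haddad 604.11; Ibarra 3,926.71; Sato 6,872.83; Becker 2,889.22; Vance 15,177.14.
Cap binds for Ibarra ($3,180); balance $26,290 reallocated over remaining ownership shares 5,835.
Redistributed shares: Haddad 621.77 → $620; Sato 7,073.74 → $7,075; Becker 2,973.68 → $2,975; Vance 15,620.81 → $15,620.

Haddad: $620 | Ibarra: $3,180 | Sato: $7,075 | Becker: $2,975 | Vance: $15,620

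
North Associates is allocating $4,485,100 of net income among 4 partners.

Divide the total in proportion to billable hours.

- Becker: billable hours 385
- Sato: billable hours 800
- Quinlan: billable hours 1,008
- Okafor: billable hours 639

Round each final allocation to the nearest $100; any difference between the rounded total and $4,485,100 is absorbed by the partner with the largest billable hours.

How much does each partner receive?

Billable hours total: 385 + 800 + 1,008 + 639 = 2,832.
Pro-rata amounts: Becker 609,732.87; Sato 1,266,977.40; Quinlan 1,596,391.53; Okafor 1,011,998.20.
At nearest $100: Becker $609,700; Sato $1,267,000; Quinlan $1,596,400; Okafor $1,012,000. Sum = $4,485,100.
No rounding difference to absorb.

Becker: $609,700 | Sato: $1,267,000 | Quinlan: $1,596,400 | Okafor: $1,012,000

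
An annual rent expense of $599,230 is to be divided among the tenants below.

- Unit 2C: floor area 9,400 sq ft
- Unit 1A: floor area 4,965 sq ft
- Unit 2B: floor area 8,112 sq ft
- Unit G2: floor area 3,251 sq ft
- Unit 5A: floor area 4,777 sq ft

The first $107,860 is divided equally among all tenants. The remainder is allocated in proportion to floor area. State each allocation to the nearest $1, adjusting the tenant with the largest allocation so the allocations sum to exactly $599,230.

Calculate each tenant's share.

Unit 2C: $172,986 · Unit 1A: $101,547 · Unit 2B: $152,239 · Unit G2: $73,939 · Unit 5A: $98,519

$107,860 shared equally gives $21,572 per tenant.
Remainder $491,370 by floor area (total 30,505): Unit 2C 151,413.80 → $151,414; Unit 1A 79,975.48 → $79,975; Unit 2B 130,666.89 → $130,667; Unit G2 52,366.62 → $52,367; Unit 5A 76,947.21 → $76,947.
Totals: Unit 2C $21,572 + $151,414 = $172,986; Unit 1A $21,572 + $79,975 = $101,547; Unit 2B $21,572 + $130,667 = $152,239; Unit G2 $21,572 + $52,367 = $73,939; Unit 5A $21,572 + $76,947 = $98,519.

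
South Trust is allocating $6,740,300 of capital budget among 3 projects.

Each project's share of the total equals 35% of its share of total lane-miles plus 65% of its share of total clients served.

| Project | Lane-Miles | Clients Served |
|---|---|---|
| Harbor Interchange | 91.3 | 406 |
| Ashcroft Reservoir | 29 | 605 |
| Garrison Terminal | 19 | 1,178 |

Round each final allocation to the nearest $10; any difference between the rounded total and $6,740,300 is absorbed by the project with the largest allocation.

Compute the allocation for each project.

Harbor Interchange: $2,358,800; Ashcroft Reservoir: $1,702,010; Garrison Terminal: $2,679,490

Totals — lane-miles 139.3, clients served 2,189.
Blended shares (35% lane-miles + 65% clients served): Harbor Interchange 0.3500; Ashcroft Reservoir 0.2525; Garrison Terminal 0.3975.
Pro-rata amounts: Harbor Interchange 2,358,797.08; Ashcroft Reservoir 1,702,010.43; Garrison Terminal 2,679,492.49.
Rounded to nearest $10: Harbor Interchange $2,358,800; Ashcroft Reservoir $1,702,010; Garrison Terminal $2,679,490. Sum = $6,740,300.
No rounding difference to absorb.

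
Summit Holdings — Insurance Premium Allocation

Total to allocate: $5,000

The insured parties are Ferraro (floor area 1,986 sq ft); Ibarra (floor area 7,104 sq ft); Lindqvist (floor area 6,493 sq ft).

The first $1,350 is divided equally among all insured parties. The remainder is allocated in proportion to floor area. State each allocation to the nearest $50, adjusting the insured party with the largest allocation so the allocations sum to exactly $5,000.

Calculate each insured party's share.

Ferraro: $900; Ibarra: $2,150; Lindqvist: $1,950

$1,350 shared equally gives $450 per insured party.
Remainder $3,650 by floor area (total 15,583): Ferraro 465.18 → $450; Ibarra 1,663.97 → $1,650; Lindqvist 1,520.85 → $1,500.
Rounding difference +$50 on remainder applied to Ibarra.
Totals: Ferraro $450 + $450 = $900; Ibarra $450 + $1,700 = $2,150; Lindqvist $450 + $1,500 = $1,950.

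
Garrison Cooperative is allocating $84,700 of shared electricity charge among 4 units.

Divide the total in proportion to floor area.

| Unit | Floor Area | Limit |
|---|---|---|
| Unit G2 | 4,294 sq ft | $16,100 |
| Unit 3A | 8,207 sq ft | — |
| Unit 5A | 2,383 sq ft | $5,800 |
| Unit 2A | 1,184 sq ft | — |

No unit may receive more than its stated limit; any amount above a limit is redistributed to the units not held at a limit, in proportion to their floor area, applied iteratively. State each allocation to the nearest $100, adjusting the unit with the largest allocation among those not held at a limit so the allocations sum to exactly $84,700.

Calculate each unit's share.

Unit G2: $16,100 | Unit 3A: $54,900 | Unit 5A: $5,800 | Unit 2A: $7,900

Combined floor area = 16,068.
Proportional shares (ignoring caps): Unit G2 22,635.16; Unit 3A 43,261.94; Unit 5A 12,561.62; Unit 2A 6,241.27.
Capped: Unit G2 ($16,100), Unit 5A ($5,800); residual $62,800 reallocated over remaining floor area 9,391.
Remaining shares: Unit 3A 54,882.29 → $54,900; Unit 2A 7,917.71 → $7,900.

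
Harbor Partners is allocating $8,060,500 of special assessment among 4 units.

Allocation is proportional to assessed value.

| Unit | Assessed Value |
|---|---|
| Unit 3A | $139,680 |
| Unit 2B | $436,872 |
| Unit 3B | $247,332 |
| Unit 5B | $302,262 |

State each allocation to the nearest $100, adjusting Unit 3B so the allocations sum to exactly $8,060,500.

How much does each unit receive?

Unit 3A: $999,800 | Unit 2B: $3,127,000 | Unit 3B: $1,770,200 | Unit 5B: $2,163,500

Total assessed value = 1,126,146.
Proportional shares: Unit 3A 139,680/1,126,146 × $8,060,500 = 999,773.24; Unit 2B 436,872/1,126,146 × $8,060,500 = 3,126,954.01; Unit 3B 247,332/1,126,146 × $8,060,500 = 1,770,302.95; Unit 5B 302,262/1,126,146 × $8,060,500 = 2,163,469.79.
After rounding ($100): Unit 3A $999,800; Unit 2B $3,127,000; Unit 3B $1,770,300; Unit 5B $2,163,500. Sum = $8,060,600.
Difference $8,060,500 − $8,060,600 = −$100 applied to Unit 3B: Unit 3B becomes $1,770,200.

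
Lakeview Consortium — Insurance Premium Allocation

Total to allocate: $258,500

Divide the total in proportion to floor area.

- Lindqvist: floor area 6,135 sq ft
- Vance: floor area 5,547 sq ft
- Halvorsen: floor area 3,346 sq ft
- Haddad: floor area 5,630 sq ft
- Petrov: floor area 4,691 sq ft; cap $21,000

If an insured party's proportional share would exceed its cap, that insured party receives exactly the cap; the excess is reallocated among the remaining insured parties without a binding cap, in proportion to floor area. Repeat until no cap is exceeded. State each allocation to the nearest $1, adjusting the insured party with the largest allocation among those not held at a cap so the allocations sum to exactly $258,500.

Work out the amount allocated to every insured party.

Floor area total: 25,349.
Unconstrained shares: Lindqvist 62,562.53; Vance 56,566.31; Halvorsen 34,121.31; Haddad 57,412.72; Petrov 47,837.13.
Cap binds for Petrov ($21,000); remaining pool $237,500 reallocated over remaining floor area 20,658.
Redistributed shares: Lindqvist 70,532.60 → $70,533; Vance 63,772.51 → $63,773; Halvorsen 38,468.15 → $38,468; Haddad 64,726.74 → $64,727.
Rounding difference −$1 applied to Lindqvist → $70,532.

Lindqvist: $70,532 · Vance: $63,773 · Halvorsen: $38,468 · Haddad: $64,727 · Petrov: $21,000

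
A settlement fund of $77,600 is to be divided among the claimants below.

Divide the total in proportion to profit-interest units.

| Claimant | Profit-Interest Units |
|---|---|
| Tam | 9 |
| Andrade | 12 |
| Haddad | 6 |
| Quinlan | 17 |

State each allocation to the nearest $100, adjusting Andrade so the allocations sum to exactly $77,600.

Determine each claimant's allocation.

Tam: $15,900 | Andrade: $21,100 | Haddad: $10,600 | Quinlan: $30,000

Combined profit-interest units = 44.
Unrounded shares: Tam 9/44 × $77,600 = 15,872.73; Andrade 12/44 × $77,600 = 21,163.64; Haddad 6/44 × $77,600 = 10,581.82; Quinlan 17/44 × $77,600 = 29,981.82.
After rounding ($100): Tam $15,900; Andrade $21,200; Haddad $10,600; Quinlan $30,000. Sum = $77,700.
Difference $77,600 − $77,700 = −$100 applied to Andrade: Andrade becomes $21,100.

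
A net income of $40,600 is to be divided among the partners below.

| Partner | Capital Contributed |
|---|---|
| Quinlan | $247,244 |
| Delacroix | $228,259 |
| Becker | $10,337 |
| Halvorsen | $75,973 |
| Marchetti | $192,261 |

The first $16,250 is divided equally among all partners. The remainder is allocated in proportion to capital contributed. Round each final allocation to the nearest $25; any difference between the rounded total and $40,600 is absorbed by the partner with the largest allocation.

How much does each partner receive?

Equal tier: $16,250 ÷ 5 = $3,250 apiece.
Remainder $24,350 by capital contributed (total 754,074): Quinlan 7,983.82 → $7,975; Delacroix 7,370.77 → $7,375; Becker 333.79 → $325; Halvorsen 2,453.26 → $2,450; Marchetti 6,208.35 → $6,200.
Rounding difference +$25 on remainder applied to Quinlan.
Totals: Quinlan $3,250 + $8,000 = $11,250; Delacroix $3,250 + $7,375 = $10,625; Becker $3,250 + $325 = $3,575; Halvorsen $3,250 + $2,450 = $5,700; Marchetti $3,250 + $6,200 = $9,450.

Quinlan: $11,250 · Delacroix: $10,625 · Becker: $3,575 · Halvorsen: $5,700 · Marchetti: $9,450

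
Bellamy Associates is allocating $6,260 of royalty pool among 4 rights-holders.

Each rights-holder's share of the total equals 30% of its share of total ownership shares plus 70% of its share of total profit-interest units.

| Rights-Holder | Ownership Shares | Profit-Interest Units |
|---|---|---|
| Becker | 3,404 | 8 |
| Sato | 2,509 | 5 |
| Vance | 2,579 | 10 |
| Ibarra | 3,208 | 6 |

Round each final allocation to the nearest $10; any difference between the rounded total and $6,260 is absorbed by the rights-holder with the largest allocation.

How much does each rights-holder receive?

Becker: $1,760 | Sato: $1,160 | Vance: $1,920 | Ibarra: $1,420

Ownership shares total 11,700; profit-interest units total 29.
Composite weights (30% ownership shares + 70% profit-interest units): Becker 0.2804; Sato 0.1850; Vance 0.3075; Ibarra 0.2271.
Unrounded shares: Becker 1,755.21; Sato 1,158.24; Vance 1,924.997; Ibarra 1,421.55.
At nearest $10: Becker $1,760; Sato $1,160; Vance $1,920; Ibarra $1,420. Sum = $6,260.
Sum already equals the total — no adjustment.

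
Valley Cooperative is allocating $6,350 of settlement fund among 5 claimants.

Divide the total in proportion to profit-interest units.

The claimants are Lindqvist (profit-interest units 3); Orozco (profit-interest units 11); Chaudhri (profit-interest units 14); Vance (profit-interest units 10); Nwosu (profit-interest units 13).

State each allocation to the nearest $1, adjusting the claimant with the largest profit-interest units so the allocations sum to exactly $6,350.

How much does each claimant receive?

Sum of profit-interest units: 51.
Proportional shares: Lindqvist 3/51 × $6,350 = 373.53; Orozco 11/51 × $6,350 = 1,369.61; Chaudhri 14/51 × $6,350 = 1,743.14; Vance 10/51 × $6,350 = 1,245.10; Nwosu 13/51 × $6,350 = 1,618.63.
Rounded to nearest $1: Lindqvist $374; Orozco $1,370; Chaudhri $1,743; Vance $1,245; Nwosu $1,619. Sum = $6,351.
Difference $6,350 − $6,351 = −$1 applied to largest profit-interest units (Chaudhri): Chaudhri becomes $1,742.

Lindqvist: $374 · Orozco: $1,370 · Chaudhri: $1,742 · Vance: $1,245 · Nwosu: $1,619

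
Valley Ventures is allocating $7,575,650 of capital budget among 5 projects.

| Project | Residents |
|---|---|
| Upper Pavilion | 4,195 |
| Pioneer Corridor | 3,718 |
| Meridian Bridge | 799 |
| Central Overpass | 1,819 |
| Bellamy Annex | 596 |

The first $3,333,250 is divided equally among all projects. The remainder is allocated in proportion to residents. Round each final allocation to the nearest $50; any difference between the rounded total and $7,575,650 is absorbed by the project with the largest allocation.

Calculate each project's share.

First tranche $3,333,250 split equally: $666,650 each.
Remainder $4,242,400 by residents (total 11,127): Upper Pavilion 1,599,430.93 → $1,599,450; Pioneer Corridor 1,417,564.77 → $1,417,550; Meridian Bridge 304,635.36 → $304,650; Central Overpass 693,531.55 → $693,550; Bellamy Annex 227,237.39 → $227,250.
Rounding difference −$50 on remainder applied to Upper Pavilion.
Totals: Upper Pavilion $666,650 + $1,599,400 = $2,266,050; Pioneer Corridor $666,650 + $1,417,550 = $2,084,200; Meridian Bridge $666,650 + $304,650 = $971,300; Central Overpass $666,650 + $693,550 = $1,360,200; Bellamy Annex $666,650 + $227,250 = $893,900.

Upper Pavilion: $2,266,050 | Pioneer Corridor: $2,084,200 | Meridian Bridge: $971,300 | Central Overpass: $1,360,200 | Bellamy Annex: $893,900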